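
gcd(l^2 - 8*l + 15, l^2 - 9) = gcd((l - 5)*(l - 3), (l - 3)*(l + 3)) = l - 3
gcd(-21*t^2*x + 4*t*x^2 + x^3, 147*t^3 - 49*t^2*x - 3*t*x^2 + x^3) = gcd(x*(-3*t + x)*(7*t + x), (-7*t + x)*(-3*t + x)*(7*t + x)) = -21*t^2 + 4*t*x + x^2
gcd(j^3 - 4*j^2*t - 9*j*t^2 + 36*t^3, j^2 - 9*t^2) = -j^2 + 9*t^2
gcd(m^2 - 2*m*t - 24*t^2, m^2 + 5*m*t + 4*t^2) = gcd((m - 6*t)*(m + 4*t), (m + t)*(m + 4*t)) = m + 4*t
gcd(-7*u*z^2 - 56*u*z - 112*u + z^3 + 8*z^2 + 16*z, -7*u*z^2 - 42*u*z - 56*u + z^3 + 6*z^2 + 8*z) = -7*u*z - 28*u + z^2 + 4*z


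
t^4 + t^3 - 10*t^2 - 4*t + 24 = (t - 2)^2*(t + 2)*(t + 3)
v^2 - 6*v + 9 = (v - 3)^2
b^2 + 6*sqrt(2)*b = b*(b + 6*sqrt(2))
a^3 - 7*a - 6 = (a - 3)*(a + 1)*(a + 2)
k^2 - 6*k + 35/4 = (k - 7/2)*(k - 5/2)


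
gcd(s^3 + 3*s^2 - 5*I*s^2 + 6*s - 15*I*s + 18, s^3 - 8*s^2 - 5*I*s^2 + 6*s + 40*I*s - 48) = s^2 - 5*I*s + 6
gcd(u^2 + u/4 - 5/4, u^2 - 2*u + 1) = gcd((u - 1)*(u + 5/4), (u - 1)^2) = u - 1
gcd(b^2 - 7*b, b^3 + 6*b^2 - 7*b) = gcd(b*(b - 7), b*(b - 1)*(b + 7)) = b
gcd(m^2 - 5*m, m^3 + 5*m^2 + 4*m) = m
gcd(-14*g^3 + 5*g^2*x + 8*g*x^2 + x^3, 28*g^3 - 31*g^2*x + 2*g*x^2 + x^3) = -7*g^2 + 6*g*x + x^2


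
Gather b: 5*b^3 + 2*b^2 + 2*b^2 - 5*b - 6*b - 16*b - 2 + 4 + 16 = 5*b^3 + 4*b^2 - 27*b + 18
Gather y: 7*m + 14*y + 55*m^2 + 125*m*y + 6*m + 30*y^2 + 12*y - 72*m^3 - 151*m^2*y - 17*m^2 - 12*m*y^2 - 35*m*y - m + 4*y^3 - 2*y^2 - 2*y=-72*m^3 + 38*m^2 + 12*m + 4*y^3 + y^2*(28 - 12*m) + y*(-151*m^2 + 90*m + 24)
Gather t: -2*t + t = -t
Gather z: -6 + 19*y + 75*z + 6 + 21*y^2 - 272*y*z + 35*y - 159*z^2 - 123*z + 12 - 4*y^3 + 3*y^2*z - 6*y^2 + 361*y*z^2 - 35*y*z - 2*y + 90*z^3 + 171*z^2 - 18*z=-4*y^3 + 15*y^2 + 52*y + 90*z^3 + z^2*(361*y + 12) + z*(3*y^2 - 307*y - 66) + 12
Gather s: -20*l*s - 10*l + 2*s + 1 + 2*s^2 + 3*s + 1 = -10*l + 2*s^2 + s*(5 - 20*l) + 2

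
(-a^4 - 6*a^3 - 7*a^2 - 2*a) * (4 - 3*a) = 3*a^5 + 14*a^4 - 3*a^3 - 22*a^2 - 8*a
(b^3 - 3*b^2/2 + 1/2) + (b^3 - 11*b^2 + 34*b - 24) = 2*b^3 - 25*b^2/2 + 34*b - 47/2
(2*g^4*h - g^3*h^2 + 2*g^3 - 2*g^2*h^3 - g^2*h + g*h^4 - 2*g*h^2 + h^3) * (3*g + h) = 6*g^5*h - g^4*h^2 + 6*g^4 - 7*g^3*h^3 - g^3*h + g^2*h^4 - 7*g^2*h^2 + g*h^5 + g*h^3 + h^4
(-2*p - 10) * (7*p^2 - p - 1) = -14*p^3 - 68*p^2 + 12*p + 10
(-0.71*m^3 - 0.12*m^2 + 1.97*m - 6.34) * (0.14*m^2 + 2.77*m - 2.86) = -0.0994*m^5 - 1.9835*m^4 + 1.974*m^3 + 4.9125*m^2 - 23.196*m + 18.1324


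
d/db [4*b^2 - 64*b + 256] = 8*b - 64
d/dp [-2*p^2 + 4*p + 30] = 4 - 4*p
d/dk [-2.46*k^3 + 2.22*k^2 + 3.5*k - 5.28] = -7.38*k^2 + 4.44*k + 3.5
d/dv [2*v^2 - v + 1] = 4*v - 1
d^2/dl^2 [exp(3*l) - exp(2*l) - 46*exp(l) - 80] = (9*exp(2*l) - 4*exp(l) - 46)*exp(l)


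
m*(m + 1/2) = m^2 + m/2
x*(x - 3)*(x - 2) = x^3 - 5*x^2 + 6*x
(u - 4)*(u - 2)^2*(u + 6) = u^4 - 2*u^3 - 28*u^2 + 104*u - 96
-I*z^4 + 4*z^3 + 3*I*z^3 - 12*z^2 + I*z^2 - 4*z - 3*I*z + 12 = (z - 3)*(z - 1)*(z + 4*I)*(-I*z - I)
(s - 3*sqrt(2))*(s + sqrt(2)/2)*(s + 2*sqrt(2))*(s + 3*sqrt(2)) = s^4 + 5*sqrt(2)*s^3/2 - 16*s^2 - 45*sqrt(2)*s - 36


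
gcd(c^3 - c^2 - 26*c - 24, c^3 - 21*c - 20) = c^2 + 5*c + 4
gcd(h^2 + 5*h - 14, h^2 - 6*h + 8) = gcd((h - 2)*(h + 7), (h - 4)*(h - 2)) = h - 2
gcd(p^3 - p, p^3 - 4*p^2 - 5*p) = p^2 + p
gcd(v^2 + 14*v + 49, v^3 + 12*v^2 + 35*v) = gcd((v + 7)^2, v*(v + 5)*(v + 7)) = v + 7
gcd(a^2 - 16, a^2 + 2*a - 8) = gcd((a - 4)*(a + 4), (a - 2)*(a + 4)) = a + 4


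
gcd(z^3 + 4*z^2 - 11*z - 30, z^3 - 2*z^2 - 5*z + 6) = z^2 - z - 6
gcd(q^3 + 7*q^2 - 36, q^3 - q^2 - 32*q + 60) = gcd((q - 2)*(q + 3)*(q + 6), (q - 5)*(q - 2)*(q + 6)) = q^2 + 4*q - 12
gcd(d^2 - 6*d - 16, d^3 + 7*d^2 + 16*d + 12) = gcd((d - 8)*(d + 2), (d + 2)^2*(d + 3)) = d + 2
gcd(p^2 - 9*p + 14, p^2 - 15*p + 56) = p - 7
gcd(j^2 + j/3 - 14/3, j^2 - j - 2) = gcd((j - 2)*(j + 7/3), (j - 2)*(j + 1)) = j - 2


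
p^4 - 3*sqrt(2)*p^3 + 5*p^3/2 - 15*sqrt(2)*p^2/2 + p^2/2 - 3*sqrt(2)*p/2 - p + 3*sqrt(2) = (p - 1/2)*(p + 1)*(p + 2)*(p - 3*sqrt(2))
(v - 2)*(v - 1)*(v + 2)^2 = v^4 + v^3 - 6*v^2 - 4*v + 8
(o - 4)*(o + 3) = o^2 - o - 12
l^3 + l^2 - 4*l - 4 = (l - 2)*(l + 1)*(l + 2)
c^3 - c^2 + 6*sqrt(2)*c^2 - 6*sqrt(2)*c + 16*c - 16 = (c - 1)*(c + 2*sqrt(2))*(c + 4*sqrt(2))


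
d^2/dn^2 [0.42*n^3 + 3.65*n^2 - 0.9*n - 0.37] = 2.52*n + 7.3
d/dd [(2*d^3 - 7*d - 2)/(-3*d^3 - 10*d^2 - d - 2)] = 2*(-10*d^4 - 23*d^3 - 50*d^2 - 20*d + 6)/(9*d^6 + 60*d^5 + 106*d^4 + 32*d^3 + 41*d^2 + 4*d + 4)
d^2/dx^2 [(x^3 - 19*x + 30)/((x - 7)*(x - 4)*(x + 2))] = 6*(3*x^6 - 25*x^5 + 119*x^4 - 1015*x^3 + 5074*x^2 - 9740*x + 7528)/(x^9 - 27*x^8 + 261*x^7 - 885*x^6 - 1458*x^5 + 14652*x^4 - 8520*x^3 - 78624*x^2 + 56448*x + 175616)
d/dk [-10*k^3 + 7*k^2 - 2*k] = -30*k^2 + 14*k - 2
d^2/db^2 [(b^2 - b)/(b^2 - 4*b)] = 6/(b^3 - 12*b^2 + 48*b - 64)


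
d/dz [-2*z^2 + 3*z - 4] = 3 - 4*z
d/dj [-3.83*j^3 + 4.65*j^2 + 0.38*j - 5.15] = -11.49*j^2 + 9.3*j + 0.38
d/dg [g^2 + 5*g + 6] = 2*g + 5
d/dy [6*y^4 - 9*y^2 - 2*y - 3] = 24*y^3 - 18*y - 2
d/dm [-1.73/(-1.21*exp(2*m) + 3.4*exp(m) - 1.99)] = (5.882 - 4.1866*exp(m))*exp(m)/(1.21*exp(2*m) - 3.4*exp(m) + 1.99)^2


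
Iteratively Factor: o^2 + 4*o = (o + 4)*(o)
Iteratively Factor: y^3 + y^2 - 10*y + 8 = (y + 4)*(y^2 - 3*y + 2) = (y - 1)*(y + 4)*(y - 2)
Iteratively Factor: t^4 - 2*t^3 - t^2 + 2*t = (t)*(t^3 - 2*t^2 - t + 2) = t*(t - 2)*(t^2 - 1) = t*(t - 2)*(t - 1)*(t + 1)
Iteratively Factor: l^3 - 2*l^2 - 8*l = (l - 4)*(l^2 + 2*l) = l*(l - 4)*(l + 2)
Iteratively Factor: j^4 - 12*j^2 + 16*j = (j + 4)*(j^3 - 4*j^2 + 4*j) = (j - 2)*(j + 4)*(j^2 - 2*j) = j*(j - 2)*(j + 4)*(j - 2)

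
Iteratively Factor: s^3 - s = (s - 1)*(s^2 + s) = (s - 1)*(s + 1)*(s)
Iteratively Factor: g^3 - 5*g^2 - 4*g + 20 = (g - 2)*(g^2 - 3*g - 10) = (g - 2)*(g + 2)*(g - 5)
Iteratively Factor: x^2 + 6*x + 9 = (x + 3)*(x + 3)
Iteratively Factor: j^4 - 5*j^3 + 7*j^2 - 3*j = (j)*(j^3 - 5*j^2 + 7*j - 3) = j*(j - 3)*(j^2 - 2*j + 1) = j*(j - 3)*(j - 1)*(j - 1)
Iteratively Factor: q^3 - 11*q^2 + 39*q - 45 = (q - 3)*(q^2 - 8*q + 15) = (q - 3)^2*(q - 5)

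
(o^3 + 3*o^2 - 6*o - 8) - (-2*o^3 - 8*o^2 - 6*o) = 3*o^3 + 11*o^2 - 8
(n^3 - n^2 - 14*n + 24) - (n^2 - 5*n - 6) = n^3 - 2*n^2 - 9*n + 30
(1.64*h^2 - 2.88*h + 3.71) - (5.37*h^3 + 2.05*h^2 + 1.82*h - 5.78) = -5.37*h^3 - 0.41*h^2 - 4.7*h + 9.49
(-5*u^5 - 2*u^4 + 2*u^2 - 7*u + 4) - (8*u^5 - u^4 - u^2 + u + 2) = -13*u^5 - u^4 + 3*u^2 - 8*u + 2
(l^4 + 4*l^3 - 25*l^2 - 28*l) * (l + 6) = l^5 + 10*l^4 - l^3 - 178*l^2 - 168*l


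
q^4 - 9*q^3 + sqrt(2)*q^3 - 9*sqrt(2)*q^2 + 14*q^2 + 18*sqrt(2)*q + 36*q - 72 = (q - 6)*(q - 3)*(q - sqrt(2))*(q + 2*sqrt(2))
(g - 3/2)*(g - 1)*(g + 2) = g^3 - g^2/2 - 7*g/2 + 3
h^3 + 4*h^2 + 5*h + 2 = (h + 1)^2*(h + 2)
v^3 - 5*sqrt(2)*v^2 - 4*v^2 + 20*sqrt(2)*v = v*(v - 4)*(v - 5*sqrt(2))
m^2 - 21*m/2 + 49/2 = (m - 7)*(m - 7/2)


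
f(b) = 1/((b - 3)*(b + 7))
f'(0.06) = -0.01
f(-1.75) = -0.04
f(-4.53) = -0.05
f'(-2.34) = 0.00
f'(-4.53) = 0.01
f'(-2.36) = 0.00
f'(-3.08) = 0.00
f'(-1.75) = -0.00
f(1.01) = -0.06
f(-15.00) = 0.01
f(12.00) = 0.01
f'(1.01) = -0.02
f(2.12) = -0.12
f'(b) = -1/((b - 3)*(b + 7)^2) - 1/((b - 3)^2*(b + 7)) = 2*(-b - 2)/(b^4 + 8*b^3 - 26*b^2 - 168*b + 441)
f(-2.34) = -0.04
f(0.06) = -0.05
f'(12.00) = 0.00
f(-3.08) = -0.04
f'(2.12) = -0.13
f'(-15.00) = 0.00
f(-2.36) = -0.04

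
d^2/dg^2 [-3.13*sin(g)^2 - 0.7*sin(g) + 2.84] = 0.7*sin(g) - 6.26*cos(2*g)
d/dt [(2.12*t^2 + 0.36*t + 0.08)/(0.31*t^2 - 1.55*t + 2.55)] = (-3.3976*t^2 + 10.7624*t + 1.042)/(0.0961*t^4 - 0.961*t^3 + 3.9835*t^2 - 7.905*t + 6.5025)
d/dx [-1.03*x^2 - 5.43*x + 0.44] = -2.06*x - 5.43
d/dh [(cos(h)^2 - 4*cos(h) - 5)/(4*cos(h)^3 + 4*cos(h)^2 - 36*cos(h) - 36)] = (cos(h)^2 - 10*cos(h) + 9)*sin(h)/(4*(cos(h) - 3)^2*(cos(h) + 3)^2)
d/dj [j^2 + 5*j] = 2*j + 5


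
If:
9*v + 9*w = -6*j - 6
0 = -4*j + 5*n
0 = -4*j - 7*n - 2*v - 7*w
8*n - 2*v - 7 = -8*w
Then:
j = -15/44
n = -3/11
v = -419/330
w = 137/165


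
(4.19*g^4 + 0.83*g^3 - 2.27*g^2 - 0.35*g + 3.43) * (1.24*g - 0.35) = 5.1956*g^5 - 0.4373*g^4 - 3.1053*g^3 + 0.3605*g^2 + 4.3757*g - 1.2005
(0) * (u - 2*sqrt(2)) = 0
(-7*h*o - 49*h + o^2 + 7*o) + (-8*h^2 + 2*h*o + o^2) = -8*h^2 - 5*h*o - 49*h + 2*o^2 + 7*o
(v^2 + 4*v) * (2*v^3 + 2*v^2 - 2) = 2*v^5 + 10*v^4 + 8*v^3 - 2*v^2 - 8*v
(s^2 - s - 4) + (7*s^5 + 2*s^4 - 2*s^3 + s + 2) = 7*s^5 + 2*s^4 - 2*s^3 + s^2 - 2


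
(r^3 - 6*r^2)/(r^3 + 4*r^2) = (r - 6)/(r + 4)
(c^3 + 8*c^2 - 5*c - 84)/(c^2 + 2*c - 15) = (c^2 + 11*c + 28)/(c + 5)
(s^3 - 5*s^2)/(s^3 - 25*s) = s/(s + 5)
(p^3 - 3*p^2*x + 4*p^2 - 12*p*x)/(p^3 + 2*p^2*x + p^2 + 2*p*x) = (p^2 - 3*p*x + 4*p - 12*x)/(p^2 + 2*p*x + p + 2*x)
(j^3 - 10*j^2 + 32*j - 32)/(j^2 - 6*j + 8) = j - 4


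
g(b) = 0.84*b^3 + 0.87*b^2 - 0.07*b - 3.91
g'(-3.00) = 17.39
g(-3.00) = -18.55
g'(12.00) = 383.69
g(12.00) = 1572.05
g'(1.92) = 12.56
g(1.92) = 5.11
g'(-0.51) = -0.30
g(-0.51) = -3.76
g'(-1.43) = 2.59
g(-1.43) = -4.49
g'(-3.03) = 17.79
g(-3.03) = -19.08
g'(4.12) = 49.87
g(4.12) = 69.31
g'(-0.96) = 0.58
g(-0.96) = -3.78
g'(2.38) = 18.35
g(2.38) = 12.18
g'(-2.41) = 10.37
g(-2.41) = -10.45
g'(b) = 2.52*b^2 + 1.74*b - 0.07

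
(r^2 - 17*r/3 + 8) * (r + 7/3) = r^3 - 10*r^2/3 - 47*r/9 + 56/3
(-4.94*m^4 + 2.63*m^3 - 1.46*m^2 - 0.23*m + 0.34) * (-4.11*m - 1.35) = 20.3034*m^5 - 4.1403*m^4 + 2.4501*m^3 + 2.9163*m^2 - 1.0869*m - 0.459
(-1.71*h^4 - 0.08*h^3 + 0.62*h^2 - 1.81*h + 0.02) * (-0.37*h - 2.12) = 0.6327*h^5 + 3.6548*h^4 - 0.0598*h^3 - 0.6447*h^2 + 3.8298*h - 0.0424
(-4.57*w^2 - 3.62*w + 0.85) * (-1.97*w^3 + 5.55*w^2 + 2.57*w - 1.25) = 9.0029*w^5 - 18.2321*w^4 - 33.5104*w^3 + 1.1266*w^2 + 6.7095*w - 1.0625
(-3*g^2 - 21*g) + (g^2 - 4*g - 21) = -2*g^2 - 25*g - 21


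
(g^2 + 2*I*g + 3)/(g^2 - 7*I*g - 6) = (g + 3*I)/(g - 6*I)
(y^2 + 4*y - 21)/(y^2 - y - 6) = (y + 7)/(y + 2)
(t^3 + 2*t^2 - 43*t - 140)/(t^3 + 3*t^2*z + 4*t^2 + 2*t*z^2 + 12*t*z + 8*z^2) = (t^2 - 2*t - 35)/(t^2 + 3*t*z + 2*z^2)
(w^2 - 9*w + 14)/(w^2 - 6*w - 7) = (w - 2)/(w + 1)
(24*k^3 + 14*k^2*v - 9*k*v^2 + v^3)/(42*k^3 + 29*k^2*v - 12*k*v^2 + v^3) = (-4*k + v)/(-7*k + v)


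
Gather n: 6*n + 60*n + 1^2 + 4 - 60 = 66*n - 55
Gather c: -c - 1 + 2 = 1 - c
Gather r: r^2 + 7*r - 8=r^2 + 7*r - 8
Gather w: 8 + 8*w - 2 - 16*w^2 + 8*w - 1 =-16*w^2 + 16*w + 5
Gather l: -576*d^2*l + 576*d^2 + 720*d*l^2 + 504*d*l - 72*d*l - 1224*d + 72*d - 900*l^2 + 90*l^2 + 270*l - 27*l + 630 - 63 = 576*d^2 - 1152*d + l^2*(720*d - 810) + l*(-576*d^2 + 432*d + 243) + 567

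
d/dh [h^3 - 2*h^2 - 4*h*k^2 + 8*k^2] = 3*h^2 - 4*h - 4*k^2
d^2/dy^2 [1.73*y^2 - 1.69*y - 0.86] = 3.46000000000000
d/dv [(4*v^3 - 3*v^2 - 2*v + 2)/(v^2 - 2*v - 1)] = 2*(2*v^4 - 8*v^3 - 2*v^2 + v + 3)/(v^4 - 4*v^3 + 2*v^2 + 4*v + 1)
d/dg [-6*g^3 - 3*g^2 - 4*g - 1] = -18*g^2 - 6*g - 4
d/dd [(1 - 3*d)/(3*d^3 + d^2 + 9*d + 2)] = (-9*d^3 - 3*d^2 - 27*d + (3*d - 1)*(9*d^2 + 2*d + 9) - 6)/(3*d^3 + d^2 + 9*d + 2)^2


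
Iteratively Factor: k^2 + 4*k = (k + 4)*(k)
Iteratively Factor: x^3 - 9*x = (x + 3)*(x^2 - 3*x) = (x - 3)*(x + 3)*(x)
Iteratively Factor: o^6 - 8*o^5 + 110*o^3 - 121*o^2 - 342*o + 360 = (o + 2)*(o^5 - 10*o^4 + 20*o^3 + 70*o^2 - 261*o + 180) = (o + 2)*(o + 3)*(o^4 - 13*o^3 + 59*o^2 - 107*o + 60) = (o - 5)*(o + 2)*(o + 3)*(o^3 - 8*o^2 + 19*o - 12) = (o - 5)*(o - 1)*(o + 2)*(o + 3)*(o^2 - 7*o + 12) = (o - 5)*(o - 3)*(o - 1)*(o + 2)*(o + 3)*(o - 4)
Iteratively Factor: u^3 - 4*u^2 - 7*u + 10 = (u - 1)*(u^2 - 3*u - 10) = (u - 1)*(u + 2)*(u - 5)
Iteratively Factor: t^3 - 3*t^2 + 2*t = (t - 1)*(t^2 - 2*t) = t*(t - 1)*(t - 2)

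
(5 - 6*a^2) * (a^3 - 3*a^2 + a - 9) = -6*a^5 + 18*a^4 - a^3 + 39*a^2 + 5*a - 45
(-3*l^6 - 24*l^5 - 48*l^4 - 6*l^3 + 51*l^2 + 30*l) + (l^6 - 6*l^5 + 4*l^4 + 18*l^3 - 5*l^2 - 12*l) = -2*l^6 - 30*l^5 - 44*l^4 + 12*l^3 + 46*l^2 + 18*l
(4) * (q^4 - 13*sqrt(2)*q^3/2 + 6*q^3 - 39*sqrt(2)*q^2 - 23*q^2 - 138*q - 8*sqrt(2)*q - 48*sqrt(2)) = 4*q^4 - 26*sqrt(2)*q^3 + 24*q^3 - 156*sqrt(2)*q^2 - 92*q^2 - 552*q - 32*sqrt(2)*q - 192*sqrt(2)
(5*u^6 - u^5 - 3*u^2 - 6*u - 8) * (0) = 0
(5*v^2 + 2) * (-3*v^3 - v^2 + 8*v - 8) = -15*v^5 - 5*v^4 + 34*v^3 - 42*v^2 + 16*v - 16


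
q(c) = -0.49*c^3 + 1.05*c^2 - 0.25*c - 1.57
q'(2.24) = -2.92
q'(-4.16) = -34.43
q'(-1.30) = -5.46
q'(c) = -1.47*c^2 + 2.1*c - 0.25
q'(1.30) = -0.00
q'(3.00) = -7.18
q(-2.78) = 17.77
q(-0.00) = -1.57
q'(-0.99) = -3.77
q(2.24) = -2.37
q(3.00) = -6.10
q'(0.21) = 0.13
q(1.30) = -1.20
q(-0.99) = 0.18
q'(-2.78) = -17.45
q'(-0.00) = -0.25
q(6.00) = -71.11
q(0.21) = -1.58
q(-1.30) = 1.61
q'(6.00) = -40.57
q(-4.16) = 52.92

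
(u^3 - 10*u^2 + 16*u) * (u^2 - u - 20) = u^5 - 11*u^4 + 6*u^3 + 184*u^2 - 320*u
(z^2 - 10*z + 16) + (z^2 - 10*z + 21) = 2*z^2 - 20*z + 37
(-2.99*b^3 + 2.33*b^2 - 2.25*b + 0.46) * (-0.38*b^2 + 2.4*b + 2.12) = 1.1362*b^5 - 8.0614*b^4 + 0.108199999999999*b^3 - 0.635199999999999*b^2 - 3.666*b + 0.9752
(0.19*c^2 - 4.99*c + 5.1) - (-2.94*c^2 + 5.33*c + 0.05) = 3.13*c^2 - 10.32*c + 5.05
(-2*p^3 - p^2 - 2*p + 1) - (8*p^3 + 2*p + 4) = -10*p^3 - p^2 - 4*p - 3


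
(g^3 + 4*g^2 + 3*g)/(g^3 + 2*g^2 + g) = (g + 3)/(g + 1)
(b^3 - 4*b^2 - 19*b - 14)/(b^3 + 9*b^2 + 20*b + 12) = (b - 7)/(b + 6)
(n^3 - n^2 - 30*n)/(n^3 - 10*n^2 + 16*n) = (n^2 - n - 30)/(n^2 - 10*n + 16)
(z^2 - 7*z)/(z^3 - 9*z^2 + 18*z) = (z - 7)/(z^2 - 9*z + 18)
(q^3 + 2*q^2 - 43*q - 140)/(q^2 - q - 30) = (q^2 - 3*q - 28)/(q - 6)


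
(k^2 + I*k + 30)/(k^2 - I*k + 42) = (k - 5*I)/(k - 7*I)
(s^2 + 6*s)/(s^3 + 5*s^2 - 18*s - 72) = s/(s^2 - s - 12)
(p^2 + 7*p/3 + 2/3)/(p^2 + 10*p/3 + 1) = (p + 2)/(p + 3)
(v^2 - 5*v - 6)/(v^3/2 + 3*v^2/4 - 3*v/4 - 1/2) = 4*(v^2 - 5*v - 6)/(2*v^3 + 3*v^2 - 3*v - 2)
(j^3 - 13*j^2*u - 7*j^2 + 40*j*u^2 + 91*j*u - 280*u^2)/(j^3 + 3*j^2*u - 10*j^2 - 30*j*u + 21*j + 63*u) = (j^2 - 13*j*u + 40*u^2)/(j^2 + 3*j*u - 3*j - 9*u)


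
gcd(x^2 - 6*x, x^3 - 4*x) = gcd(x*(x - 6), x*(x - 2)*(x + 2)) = x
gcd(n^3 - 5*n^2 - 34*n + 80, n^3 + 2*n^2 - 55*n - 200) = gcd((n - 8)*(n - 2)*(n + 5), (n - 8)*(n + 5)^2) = n^2 - 3*n - 40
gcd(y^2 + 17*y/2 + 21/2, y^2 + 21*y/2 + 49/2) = y + 7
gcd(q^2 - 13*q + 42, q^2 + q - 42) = q - 6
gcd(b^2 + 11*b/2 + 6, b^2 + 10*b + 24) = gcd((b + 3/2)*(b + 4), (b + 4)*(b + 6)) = b + 4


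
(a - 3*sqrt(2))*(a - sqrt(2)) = a^2 - 4*sqrt(2)*a + 6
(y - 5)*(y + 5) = y^2 - 25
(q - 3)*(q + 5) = q^2 + 2*q - 15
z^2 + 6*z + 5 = (z + 1)*(z + 5)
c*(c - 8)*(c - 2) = c^3 - 10*c^2 + 16*c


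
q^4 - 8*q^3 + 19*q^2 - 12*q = q*(q - 4)*(q - 3)*(q - 1)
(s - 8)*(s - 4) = s^2 - 12*s + 32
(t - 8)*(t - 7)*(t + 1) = t^3 - 14*t^2 + 41*t + 56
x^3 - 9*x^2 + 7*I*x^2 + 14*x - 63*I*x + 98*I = (x - 7)*(x - 2)*(x + 7*I)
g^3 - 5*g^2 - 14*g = g*(g - 7)*(g + 2)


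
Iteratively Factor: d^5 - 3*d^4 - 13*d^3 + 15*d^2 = (d + 3)*(d^4 - 6*d^3 + 5*d^2) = d*(d + 3)*(d^3 - 6*d^2 + 5*d) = d*(d - 1)*(d + 3)*(d^2 - 5*d) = d^2*(d - 1)*(d + 3)*(d - 5)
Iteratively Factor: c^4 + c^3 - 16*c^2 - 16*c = (c + 1)*(c^3 - 16*c) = c*(c + 1)*(c^2 - 16) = c*(c - 4)*(c + 1)*(c + 4)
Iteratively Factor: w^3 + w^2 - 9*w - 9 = (w + 1)*(w^2 - 9) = (w - 3)*(w + 1)*(w + 3)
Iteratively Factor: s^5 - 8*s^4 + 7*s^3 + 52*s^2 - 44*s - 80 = (s - 4)*(s^4 - 4*s^3 - 9*s^2 + 16*s + 20) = (s - 5)*(s - 4)*(s^3 + s^2 - 4*s - 4) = (s - 5)*(s - 4)*(s - 2)*(s^2 + 3*s + 2) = (s - 5)*(s - 4)*(s - 2)*(s + 2)*(s + 1)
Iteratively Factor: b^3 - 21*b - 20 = (b + 1)*(b^2 - b - 20) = (b + 1)*(b + 4)*(b - 5)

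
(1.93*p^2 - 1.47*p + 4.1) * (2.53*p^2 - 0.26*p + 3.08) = 4.8829*p^4 - 4.2209*p^3 + 16.6996*p^2 - 5.5936*p + 12.628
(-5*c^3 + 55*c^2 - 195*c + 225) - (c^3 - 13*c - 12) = -6*c^3 + 55*c^2 - 182*c + 237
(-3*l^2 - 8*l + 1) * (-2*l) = 6*l^3 + 16*l^2 - 2*l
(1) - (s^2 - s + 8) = -s^2 + s - 7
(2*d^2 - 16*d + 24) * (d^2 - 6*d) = 2*d^4 - 28*d^3 + 120*d^2 - 144*d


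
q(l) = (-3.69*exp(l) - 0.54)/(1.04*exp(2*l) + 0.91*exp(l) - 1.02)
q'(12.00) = 0.00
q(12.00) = 0.00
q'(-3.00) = 0.23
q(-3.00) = 0.74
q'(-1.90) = 0.91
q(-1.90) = 1.27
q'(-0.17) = 28.11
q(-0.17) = -7.49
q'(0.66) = 1.87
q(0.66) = -1.66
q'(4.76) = 0.03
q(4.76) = -0.03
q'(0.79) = 1.53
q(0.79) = -1.44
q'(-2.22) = 0.58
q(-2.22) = 1.04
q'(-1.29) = 2.80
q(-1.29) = 2.25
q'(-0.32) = 143.94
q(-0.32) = -17.02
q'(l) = (-3.69*exp(l) - 0.54)*(-2.08*exp(2*l) - 0.91*exp(l))/(1.04*exp(2*l) + 0.91*exp(l) - 1.02)^2 - 3.69*exp(l)/(1.04*exp(2*l) + 0.91*exp(l) - 1.02) = (3.8376*exp(2*l) + 1.1232*exp(l) + 4.2552)*exp(l)/(1.0816*exp(4*l) + 1.8928*exp(3*l) - 1.2935*exp(2*l) - 1.8564*exp(l) + 1.0404)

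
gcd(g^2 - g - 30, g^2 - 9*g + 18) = g - 6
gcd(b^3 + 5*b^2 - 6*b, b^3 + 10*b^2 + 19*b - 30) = b^2 + 5*b - 6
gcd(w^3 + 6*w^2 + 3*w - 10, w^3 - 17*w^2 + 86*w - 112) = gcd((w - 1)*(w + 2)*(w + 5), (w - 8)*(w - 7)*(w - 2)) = 1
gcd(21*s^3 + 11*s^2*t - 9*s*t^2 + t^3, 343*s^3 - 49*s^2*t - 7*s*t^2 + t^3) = 7*s - t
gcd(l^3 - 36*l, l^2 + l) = l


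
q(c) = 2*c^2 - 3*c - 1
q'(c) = 4*c - 3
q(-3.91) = 41.31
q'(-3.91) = -18.64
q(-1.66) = 9.49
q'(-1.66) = -9.64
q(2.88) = 6.95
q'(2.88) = 8.52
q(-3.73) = 38.02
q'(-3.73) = -17.92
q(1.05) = -1.94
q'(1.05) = 1.20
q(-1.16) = 5.17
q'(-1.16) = -7.64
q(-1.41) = 7.21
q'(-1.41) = -8.64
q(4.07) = 19.92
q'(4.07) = 13.28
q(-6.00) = 89.00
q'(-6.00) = -27.00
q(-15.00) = 494.00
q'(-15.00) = -63.00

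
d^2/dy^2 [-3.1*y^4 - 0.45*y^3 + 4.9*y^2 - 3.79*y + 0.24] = -37.2*y^2 - 2.7*y + 9.8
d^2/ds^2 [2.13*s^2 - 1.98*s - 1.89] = 4.26000000000000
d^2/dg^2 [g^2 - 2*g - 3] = 2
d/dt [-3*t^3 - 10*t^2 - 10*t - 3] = -9*t^2 - 20*t - 10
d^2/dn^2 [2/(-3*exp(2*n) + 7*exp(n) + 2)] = 2*(2*(6*exp(n) - 7)^2*exp(n) + (12*exp(n) - 7)*(-3*exp(2*n) + 7*exp(n) + 2))*exp(n)/(-3*exp(2*n) + 7*exp(n) + 2)^3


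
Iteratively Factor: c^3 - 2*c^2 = (c)*(c^2 - 2*c) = c^2*(c - 2)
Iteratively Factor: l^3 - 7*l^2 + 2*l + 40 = (l - 4)*(l^2 - 3*l - 10) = (l - 4)*(l + 2)*(l - 5)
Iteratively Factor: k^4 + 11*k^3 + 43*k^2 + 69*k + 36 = (k + 3)*(k^3 + 8*k^2 + 19*k + 12) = (k + 3)*(k + 4)*(k^2 + 4*k + 3) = (k + 3)^2*(k + 4)*(k + 1)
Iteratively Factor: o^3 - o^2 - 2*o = (o + 1)*(o^2 - 2*o) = (o - 2)*(o + 1)*(o)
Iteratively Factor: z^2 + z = (z + 1)*(z)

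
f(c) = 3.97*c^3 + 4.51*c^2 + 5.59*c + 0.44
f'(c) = 11.91*c^2 + 9.02*c + 5.59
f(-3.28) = -109.47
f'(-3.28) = 104.14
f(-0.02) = 0.33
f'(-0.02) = 5.41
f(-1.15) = -6.06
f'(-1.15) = 10.97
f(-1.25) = -7.25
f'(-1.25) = 12.92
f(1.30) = 24.05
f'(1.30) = 37.44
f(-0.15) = -0.31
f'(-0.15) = 4.50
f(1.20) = 20.50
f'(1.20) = 33.56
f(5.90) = 1005.77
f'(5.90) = 473.40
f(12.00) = 7577.12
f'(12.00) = 1828.87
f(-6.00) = -728.26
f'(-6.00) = 380.23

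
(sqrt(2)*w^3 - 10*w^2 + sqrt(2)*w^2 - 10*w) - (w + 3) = sqrt(2)*w^3 - 10*w^2 + sqrt(2)*w^2 - 11*w - 3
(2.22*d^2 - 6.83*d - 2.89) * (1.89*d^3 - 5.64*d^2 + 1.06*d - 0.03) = 4.1958*d^5 - 25.4295*d^4 + 35.4123*d^3 + 8.9932*d^2 - 2.8585*d + 0.0867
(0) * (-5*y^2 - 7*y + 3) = 0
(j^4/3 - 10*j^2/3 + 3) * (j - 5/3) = j^5/3 - 5*j^4/9 - 10*j^3/3 + 50*j^2/9 + 3*j - 5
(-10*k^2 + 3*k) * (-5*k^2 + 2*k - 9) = 50*k^4 - 35*k^3 + 96*k^2 - 27*k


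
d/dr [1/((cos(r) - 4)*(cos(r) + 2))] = 2*(cos(r) - 1)*sin(r)/((cos(r) - 4)^2*(cos(r) + 2)^2)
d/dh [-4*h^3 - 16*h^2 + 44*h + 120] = -12*h^2 - 32*h + 44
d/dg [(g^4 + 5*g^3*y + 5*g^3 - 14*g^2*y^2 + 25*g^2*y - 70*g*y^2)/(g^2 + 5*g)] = 2*g + 5*y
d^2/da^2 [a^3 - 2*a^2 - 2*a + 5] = 6*a - 4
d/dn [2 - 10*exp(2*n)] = -20*exp(2*n)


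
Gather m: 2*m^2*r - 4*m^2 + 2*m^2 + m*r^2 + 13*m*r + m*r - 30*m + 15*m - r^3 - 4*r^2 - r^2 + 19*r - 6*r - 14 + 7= m^2*(2*r - 2) + m*(r^2 + 14*r - 15) - r^3 - 5*r^2 + 13*r - 7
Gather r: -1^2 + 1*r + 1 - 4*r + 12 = 12 - 3*r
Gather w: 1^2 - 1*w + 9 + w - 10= 0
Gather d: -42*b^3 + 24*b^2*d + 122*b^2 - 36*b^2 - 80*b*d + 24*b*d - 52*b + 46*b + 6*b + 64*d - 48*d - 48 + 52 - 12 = -42*b^3 + 86*b^2 + d*(24*b^2 - 56*b + 16) - 8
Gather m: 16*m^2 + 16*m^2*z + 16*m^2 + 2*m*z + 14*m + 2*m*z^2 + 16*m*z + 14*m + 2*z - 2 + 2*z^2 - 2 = m^2*(16*z + 32) + m*(2*z^2 + 18*z + 28) + 2*z^2 + 2*z - 4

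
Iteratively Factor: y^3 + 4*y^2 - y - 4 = (y - 1)*(y^2 + 5*y + 4) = (y - 1)*(y + 4)*(y + 1)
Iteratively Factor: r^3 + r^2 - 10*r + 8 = (r - 2)*(r^2 + 3*r - 4) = (r - 2)*(r + 4)*(r - 1)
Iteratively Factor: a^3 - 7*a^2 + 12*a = (a)*(a^2 - 7*a + 12) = a*(a - 4)*(a - 3)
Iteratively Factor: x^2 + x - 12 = (x + 4)*(x - 3)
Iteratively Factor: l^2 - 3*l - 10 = (l - 5)*(l + 2)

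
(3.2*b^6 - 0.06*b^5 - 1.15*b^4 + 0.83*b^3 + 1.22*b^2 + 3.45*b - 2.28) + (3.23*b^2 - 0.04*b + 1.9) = 3.2*b^6 - 0.06*b^5 - 1.15*b^4 + 0.83*b^3 + 4.45*b^2 + 3.41*b - 0.38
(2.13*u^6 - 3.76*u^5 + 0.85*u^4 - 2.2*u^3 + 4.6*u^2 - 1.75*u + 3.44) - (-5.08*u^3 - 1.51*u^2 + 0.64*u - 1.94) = 2.13*u^6 - 3.76*u^5 + 0.85*u^4 + 2.88*u^3 + 6.11*u^2 - 2.39*u + 5.38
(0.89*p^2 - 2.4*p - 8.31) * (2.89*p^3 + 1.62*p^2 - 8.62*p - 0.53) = 2.5721*p^5 - 5.4942*p^4 - 35.5757*p^3 + 6.7541*p^2 + 72.9042*p + 4.4043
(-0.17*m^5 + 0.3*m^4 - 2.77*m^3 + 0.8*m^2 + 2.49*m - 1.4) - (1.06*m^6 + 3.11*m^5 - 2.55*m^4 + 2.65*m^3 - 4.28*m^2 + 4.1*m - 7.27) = -1.06*m^6 - 3.28*m^5 + 2.85*m^4 - 5.42*m^3 + 5.08*m^2 - 1.61*m + 5.87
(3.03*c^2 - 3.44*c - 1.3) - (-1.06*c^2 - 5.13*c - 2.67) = 4.09*c^2 + 1.69*c + 1.37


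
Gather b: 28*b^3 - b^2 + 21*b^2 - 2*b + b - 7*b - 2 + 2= 28*b^3 + 20*b^2 - 8*b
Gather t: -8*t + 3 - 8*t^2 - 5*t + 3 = -8*t^2 - 13*t + 6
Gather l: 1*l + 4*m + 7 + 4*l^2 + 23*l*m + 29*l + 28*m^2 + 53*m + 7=4*l^2 + l*(23*m + 30) + 28*m^2 + 57*m + 14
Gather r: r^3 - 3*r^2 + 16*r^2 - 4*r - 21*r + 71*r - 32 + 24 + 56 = r^3 + 13*r^2 + 46*r + 48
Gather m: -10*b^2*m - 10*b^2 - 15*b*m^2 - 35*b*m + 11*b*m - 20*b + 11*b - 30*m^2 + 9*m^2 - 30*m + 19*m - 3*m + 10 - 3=-10*b^2 - 9*b + m^2*(-15*b - 21) + m*(-10*b^2 - 24*b - 14) + 7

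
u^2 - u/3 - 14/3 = (u - 7/3)*(u + 2)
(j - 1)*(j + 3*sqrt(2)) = j^2 - j + 3*sqrt(2)*j - 3*sqrt(2)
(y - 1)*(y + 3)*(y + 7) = y^3 + 9*y^2 + 11*y - 21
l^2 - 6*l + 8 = (l - 4)*(l - 2)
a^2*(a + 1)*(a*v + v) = a^4*v + 2*a^3*v + a^2*v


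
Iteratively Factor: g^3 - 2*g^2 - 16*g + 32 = (g + 4)*(g^2 - 6*g + 8) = (g - 4)*(g + 4)*(g - 2)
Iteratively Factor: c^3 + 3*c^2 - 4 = (c + 2)*(c^2 + c - 2) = (c - 1)*(c + 2)*(c + 2)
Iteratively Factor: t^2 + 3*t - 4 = (t + 4)*(t - 1)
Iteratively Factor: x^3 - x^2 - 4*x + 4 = (x - 1)*(x^2 - 4) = (x - 2)*(x - 1)*(x + 2)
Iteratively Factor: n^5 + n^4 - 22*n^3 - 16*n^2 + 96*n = (n - 2)*(n^4 + 3*n^3 - 16*n^2 - 48*n) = (n - 4)*(n - 2)*(n^3 + 7*n^2 + 12*n) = (n - 4)*(n - 2)*(n + 3)*(n^2 + 4*n) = (n - 4)*(n - 2)*(n + 3)*(n + 4)*(n)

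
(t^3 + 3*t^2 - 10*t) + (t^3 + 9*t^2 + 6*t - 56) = 2*t^3 + 12*t^2 - 4*t - 56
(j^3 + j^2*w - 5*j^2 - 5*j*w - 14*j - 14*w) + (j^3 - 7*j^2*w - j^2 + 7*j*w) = 2*j^3 - 6*j^2*w - 6*j^2 + 2*j*w - 14*j - 14*w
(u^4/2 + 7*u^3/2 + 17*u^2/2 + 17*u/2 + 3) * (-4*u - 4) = -2*u^5 - 16*u^4 - 48*u^3 - 68*u^2 - 46*u - 12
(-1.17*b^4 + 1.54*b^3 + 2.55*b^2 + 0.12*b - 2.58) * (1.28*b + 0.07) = -1.4976*b^5 + 1.8893*b^4 + 3.3718*b^3 + 0.3321*b^2 - 3.294*b - 0.1806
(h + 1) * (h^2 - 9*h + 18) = h^3 - 8*h^2 + 9*h + 18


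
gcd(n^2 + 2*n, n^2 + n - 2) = n + 2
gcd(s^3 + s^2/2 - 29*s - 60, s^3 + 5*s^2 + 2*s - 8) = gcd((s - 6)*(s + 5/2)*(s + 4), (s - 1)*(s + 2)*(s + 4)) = s + 4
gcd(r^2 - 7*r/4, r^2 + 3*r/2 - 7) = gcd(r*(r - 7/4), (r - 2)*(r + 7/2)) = 1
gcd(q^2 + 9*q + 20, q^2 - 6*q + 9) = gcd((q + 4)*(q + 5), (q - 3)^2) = 1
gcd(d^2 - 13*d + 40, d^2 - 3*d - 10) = d - 5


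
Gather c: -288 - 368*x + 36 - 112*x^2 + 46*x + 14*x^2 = -98*x^2 - 322*x - 252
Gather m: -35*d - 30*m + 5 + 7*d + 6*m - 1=-28*d - 24*m + 4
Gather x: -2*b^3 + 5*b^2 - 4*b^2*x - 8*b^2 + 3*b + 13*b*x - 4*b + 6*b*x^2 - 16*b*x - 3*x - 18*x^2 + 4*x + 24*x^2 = -2*b^3 - 3*b^2 - b + x^2*(6*b + 6) + x*(-4*b^2 - 3*b + 1)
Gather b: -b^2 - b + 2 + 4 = -b^2 - b + 6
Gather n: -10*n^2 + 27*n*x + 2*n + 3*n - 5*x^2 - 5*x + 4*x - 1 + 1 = -10*n^2 + n*(27*x + 5) - 5*x^2 - x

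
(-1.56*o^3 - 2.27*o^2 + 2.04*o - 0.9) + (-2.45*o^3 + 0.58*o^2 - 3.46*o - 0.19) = -4.01*o^3 - 1.69*o^2 - 1.42*o - 1.09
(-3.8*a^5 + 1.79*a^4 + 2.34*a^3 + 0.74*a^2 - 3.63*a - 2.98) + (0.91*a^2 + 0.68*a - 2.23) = -3.8*a^5 + 1.79*a^4 + 2.34*a^3 + 1.65*a^2 - 2.95*a - 5.21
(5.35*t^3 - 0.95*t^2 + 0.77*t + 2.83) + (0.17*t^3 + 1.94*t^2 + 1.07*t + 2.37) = 5.52*t^3 + 0.99*t^2 + 1.84*t + 5.2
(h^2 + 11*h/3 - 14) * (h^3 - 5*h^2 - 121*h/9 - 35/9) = h^5 - 4*h^4/3 - 412*h^3/9 + 454*h^2/27 + 4697*h/27 + 490/9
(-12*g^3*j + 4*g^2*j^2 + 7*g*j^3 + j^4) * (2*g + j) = -24*g^4*j - 4*g^3*j^2 + 18*g^2*j^3 + 9*g*j^4 + j^5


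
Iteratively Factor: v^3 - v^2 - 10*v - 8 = (v + 1)*(v^2 - 2*v - 8) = (v + 1)*(v + 2)*(v - 4)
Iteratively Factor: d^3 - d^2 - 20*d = (d)*(d^2 - d - 20) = d*(d + 4)*(d - 5)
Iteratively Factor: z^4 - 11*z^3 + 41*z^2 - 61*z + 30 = (z - 5)*(z^3 - 6*z^2 + 11*z - 6) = (z - 5)*(z - 1)*(z^2 - 5*z + 6) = (z - 5)*(z - 3)*(z - 1)*(z - 2)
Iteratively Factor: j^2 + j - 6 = (j + 3)*(j - 2)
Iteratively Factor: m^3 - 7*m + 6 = (m + 3)*(m^2 - 3*m + 2) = (m - 2)*(m + 3)*(m - 1)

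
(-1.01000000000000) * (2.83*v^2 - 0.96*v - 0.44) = -2.8583*v^2 + 0.9696*v + 0.4444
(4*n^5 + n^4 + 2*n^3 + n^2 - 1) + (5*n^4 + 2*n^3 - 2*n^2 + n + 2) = 4*n^5 + 6*n^4 + 4*n^3 - n^2 + n + 1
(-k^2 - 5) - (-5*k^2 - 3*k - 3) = 4*k^2 + 3*k - 2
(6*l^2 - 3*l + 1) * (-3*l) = -18*l^3 + 9*l^2 - 3*l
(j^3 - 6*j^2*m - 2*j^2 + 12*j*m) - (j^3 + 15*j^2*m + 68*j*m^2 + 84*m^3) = -21*j^2*m - 2*j^2 - 68*j*m^2 + 12*j*m - 84*m^3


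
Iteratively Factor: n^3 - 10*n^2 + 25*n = (n)*(n^2 - 10*n + 25) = n*(n - 5)*(n - 5)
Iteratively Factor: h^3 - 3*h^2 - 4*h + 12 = (h - 2)*(h^2 - h - 6) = (h - 2)*(h + 2)*(h - 3)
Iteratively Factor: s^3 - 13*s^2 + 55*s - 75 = (s - 5)*(s^2 - 8*s + 15) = (s - 5)^2*(s - 3)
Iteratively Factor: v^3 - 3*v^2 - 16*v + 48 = (v + 4)*(v^2 - 7*v + 12) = (v - 3)*(v + 4)*(v - 4)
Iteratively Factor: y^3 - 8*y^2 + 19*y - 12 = (y - 3)*(y^2 - 5*y + 4) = (y - 4)*(y - 3)*(y - 1)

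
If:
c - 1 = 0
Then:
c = 1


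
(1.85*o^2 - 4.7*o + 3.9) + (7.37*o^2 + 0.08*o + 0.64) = 9.22*o^2 - 4.62*o + 4.54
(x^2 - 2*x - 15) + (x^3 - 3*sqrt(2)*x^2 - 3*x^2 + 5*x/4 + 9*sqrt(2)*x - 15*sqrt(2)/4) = x^3 - 3*sqrt(2)*x^2 - 2*x^2 - 3*x/4 + 9*sqrt(2)*x - 15 - 15*sqrt(2)/4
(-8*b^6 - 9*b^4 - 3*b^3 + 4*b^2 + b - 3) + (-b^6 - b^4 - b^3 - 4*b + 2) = -9*b^6 - 10*b^4 - 4*b^3 + 4*b^2 - 3*b - 1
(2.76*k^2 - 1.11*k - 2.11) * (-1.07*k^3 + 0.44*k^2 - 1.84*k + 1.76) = -2.9532*k^5 + 2.4021*k^4 - 3.3091*k^3 + 5.9716*k^2 + 1.9288*k - 3.7136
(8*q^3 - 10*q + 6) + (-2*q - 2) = 8*q^3 - 12*q + 4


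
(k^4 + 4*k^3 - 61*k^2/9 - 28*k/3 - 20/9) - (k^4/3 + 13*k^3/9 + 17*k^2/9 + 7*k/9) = 2*k^4/3 + 23*k^3/9 - 26*k^2/3 - 91*k/9 - 20/9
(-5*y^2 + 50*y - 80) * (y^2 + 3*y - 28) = -5*y^4 + 35*y^3 + 210*y^2 - 1640*y + 2240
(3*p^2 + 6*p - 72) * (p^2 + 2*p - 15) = 3*p^4 + 12*p^3 - 105*p^2 - 234*p + 1080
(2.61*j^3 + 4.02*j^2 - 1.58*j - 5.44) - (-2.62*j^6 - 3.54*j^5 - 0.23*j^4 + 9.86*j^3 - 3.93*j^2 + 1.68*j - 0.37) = 2.62*j^6 + 3.54*j^5 + 0.23*j^4 - 7.25*j^3 + 7.95*j^2 - 3.26*j - 5.07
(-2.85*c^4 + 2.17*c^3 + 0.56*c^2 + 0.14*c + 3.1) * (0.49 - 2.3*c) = 6.555*c^5 - 6.3875*c^4 - 0.2247*c^3 - 0.0476*c^2 - 7.0614*c + 1.519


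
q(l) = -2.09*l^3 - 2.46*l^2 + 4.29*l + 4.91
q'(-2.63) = -26.14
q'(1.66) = -21.15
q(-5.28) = 221.32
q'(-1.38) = -0.86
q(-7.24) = 638.07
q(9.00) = -1679.35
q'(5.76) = -232.07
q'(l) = -6.27*l^2 - 4.92*l + 4.29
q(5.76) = -451.40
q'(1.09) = -8.52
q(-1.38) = -0.20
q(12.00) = -3909.37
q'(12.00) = -957.63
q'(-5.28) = -144.53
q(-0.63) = 1.75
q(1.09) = 3.96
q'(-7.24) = -288.75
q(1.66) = -4.31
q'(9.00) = -547.86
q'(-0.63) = 4.90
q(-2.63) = 14.63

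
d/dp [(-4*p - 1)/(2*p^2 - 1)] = 4*(2*p^2 + p + 1)/(4*p^4 - 4*p^2 + 1)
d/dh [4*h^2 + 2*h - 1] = 8*h + 2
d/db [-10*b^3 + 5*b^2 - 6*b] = -30*b^2 + 10*b - 6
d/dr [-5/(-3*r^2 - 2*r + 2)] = 10*(-3*r - 1)/(3*r^2 + 2*r - 2)^2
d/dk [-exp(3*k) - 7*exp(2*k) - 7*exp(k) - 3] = (-3*exp(2*k) - 14*exp(k) - 7)*exp(k)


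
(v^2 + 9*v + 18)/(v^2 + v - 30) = (v + 3)/(v - 5)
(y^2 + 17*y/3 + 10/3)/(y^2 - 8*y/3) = (3*y^2 + 17*y + 10)/(y*(3*y - 8))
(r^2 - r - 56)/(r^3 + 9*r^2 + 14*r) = (r - 8)/(r*(r + 2))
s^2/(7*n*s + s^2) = s/(7*n + s)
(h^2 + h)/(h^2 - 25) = h*(h + 1)/(h^2 - 25)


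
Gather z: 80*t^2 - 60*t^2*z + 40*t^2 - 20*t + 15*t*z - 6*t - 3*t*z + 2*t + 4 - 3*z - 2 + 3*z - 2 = 120*t^2 - 24*t + z*(-60*t^2 + 12*t)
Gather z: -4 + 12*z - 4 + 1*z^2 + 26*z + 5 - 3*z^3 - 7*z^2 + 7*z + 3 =-3*z^3 - 6*z^2 + 45*z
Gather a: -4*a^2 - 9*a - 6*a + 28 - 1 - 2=-4*a^2 - 15*a + 25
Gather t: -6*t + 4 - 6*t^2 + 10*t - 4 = -6*t^2 + 4*t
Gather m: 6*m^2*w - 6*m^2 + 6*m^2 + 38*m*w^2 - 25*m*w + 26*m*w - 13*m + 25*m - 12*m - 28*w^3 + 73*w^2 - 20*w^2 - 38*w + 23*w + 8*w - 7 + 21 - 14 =6*m^2*w + m*(38*w^2 + w) - 28*w^3 + 53*w^2 - 7*w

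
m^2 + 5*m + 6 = (m + 2)*(m + 3)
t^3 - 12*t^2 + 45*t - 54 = (t - 6)*(t - 3)^2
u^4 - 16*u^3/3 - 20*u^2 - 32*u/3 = u*(u - 8)*(u + 2/3)*(u + 2)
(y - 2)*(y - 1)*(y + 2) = y^3 - y^2 - 4*y + 4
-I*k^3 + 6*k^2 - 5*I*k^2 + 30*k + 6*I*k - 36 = (k + 6)*(k + 6*I)*(-I*k + I)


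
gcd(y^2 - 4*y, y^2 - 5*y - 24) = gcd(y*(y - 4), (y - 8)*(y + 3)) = 1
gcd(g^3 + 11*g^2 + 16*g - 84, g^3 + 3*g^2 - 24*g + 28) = g^2 + 5*g - 14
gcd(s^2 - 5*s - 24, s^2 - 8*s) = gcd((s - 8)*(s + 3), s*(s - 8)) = s - 8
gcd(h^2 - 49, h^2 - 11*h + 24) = 1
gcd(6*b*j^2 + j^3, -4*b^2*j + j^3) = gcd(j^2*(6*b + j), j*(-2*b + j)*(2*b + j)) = j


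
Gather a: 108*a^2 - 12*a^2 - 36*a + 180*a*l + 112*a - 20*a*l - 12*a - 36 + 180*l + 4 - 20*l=96*a^2 + a*(160*l + 64) + 160*l - 32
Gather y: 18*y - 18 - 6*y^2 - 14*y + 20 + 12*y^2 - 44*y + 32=6*y^2 - 40*y + 34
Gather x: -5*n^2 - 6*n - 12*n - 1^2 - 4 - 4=-5*n^2 - 18*n - 9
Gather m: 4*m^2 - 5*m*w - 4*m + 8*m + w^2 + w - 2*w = 4*m^2 + m*(4 - 5*w) + w^2 - w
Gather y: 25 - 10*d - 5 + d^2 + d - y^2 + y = d^2 - 9*d - y^2 + y + 20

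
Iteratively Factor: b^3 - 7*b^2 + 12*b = (b)*(b^2 - 7*b + 12) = b*(b - 4)*(b - 3)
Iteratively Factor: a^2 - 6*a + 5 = (a - 1)*(a - 5)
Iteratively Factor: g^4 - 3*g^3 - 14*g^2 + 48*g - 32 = (g - 4)*(g^3 + g^2 - 10*g + 8) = (g - 4)*(g - 1)*(g^2 + 2*g - 8) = (g - 4)*(g - 2)*(g - 1)*(g + 4)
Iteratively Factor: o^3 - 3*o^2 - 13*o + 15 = (o + 3)*(o^2 - 6*o + 5) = (o - 5)*(o + 3)*(o - 1)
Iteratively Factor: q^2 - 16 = (q + 4)*(q - 4)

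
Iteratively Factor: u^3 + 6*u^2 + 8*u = (u + 4)*(u^2 + 2*u) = (u + 2)*(u + 4)*(u)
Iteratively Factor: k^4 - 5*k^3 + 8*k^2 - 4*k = (k - 2)*(k^3 - 3*k^2 + 2*k) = (k - 2)*(k - 1)*(k^2 - 2*k) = k*(k - 2)*(k - 1)*(k - 2)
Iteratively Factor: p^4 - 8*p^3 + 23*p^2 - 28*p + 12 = (p - 2)*(p^3 - 6*p^2 + 11*p - 6) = (p - 2)^2*(p^2 - 4*p + 3) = (p - 3)*(p - 2)^2*(p - 1)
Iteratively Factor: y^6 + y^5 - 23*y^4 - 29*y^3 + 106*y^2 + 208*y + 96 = (y + 4)*(y^5 - 3*y^4 - 11*y^3 + 15*y^2 + 46*y + 24) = (y - 4)*(y + 4)*(y^4 + y^3 - 7*y^2 - 13*y - 6) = (y - 4)*(y + 1)*(y + 4)*(y^3 - 7*y - 6) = (y - 4)*(y + 1)*(y + 2)*(y + 4)*(y^2 - 2*y - 3) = (y - 4)*(y + 1)^2*(y + 2)*(y + 4)*(y - 3)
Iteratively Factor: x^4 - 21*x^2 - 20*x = (x + 1)*(x^3 - x^2 - 20*x) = (x + 1)*(x + 4)*(x^2 - 5*x) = (x - 5)*(x + 1)*(x + 4)*(x)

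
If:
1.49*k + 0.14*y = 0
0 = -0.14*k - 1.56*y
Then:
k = 0.00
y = 0.00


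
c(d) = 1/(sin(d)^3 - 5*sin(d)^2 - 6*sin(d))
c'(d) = (-3*sin(d)^2*cos(d) + 10*sin(d)*cos(d) + 6*cos(d))/(sin(d)^3 - 5*sin(d)^2 - 6*sin(d))^2 = (-3*cos(d) + 10/tan(d) + 6*cos(d)/sin(d)^2)/((sin(d) - 6)^2*(sin(d) + 1)^2)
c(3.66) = 0.62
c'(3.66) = -0.10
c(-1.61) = 186.09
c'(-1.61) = 9483.78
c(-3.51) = -0.36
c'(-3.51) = -1.13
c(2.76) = -0.35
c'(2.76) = -1.04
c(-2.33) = 0.75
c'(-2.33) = 1.09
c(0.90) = -0.14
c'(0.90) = 0.14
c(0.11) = -1.39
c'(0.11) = 13.63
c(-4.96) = -0.10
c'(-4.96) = 0.03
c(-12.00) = -0.22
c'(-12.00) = 0.44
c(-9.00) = 0.64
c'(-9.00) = -0.52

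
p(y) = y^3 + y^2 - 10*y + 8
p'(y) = 3*y^2 + 2*y - 10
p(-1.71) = 23.02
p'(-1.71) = -4.65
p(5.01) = 108.75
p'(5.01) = 75.32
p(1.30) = -1.11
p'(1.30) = -2.33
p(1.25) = -0.98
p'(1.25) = -2.81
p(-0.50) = 13.12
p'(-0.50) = -10.25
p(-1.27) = 20.26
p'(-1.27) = -7.70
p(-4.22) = -7.14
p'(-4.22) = 34.99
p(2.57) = 5.88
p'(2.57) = 14.95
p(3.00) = 14.00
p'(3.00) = 23.00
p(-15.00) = -2992.00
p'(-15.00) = 635.00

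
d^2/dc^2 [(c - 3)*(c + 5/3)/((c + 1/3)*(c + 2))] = 2*(-99*c^3 - 459*c^2 - 873*c - 577)/(27*c^6 + 189*c^5 + 495*c^4 + 595*c^3 + 330*c^2 + 84*c + 8)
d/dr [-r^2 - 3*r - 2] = -2*r - 3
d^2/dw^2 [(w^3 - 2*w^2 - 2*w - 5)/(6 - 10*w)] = (-25*w^3 + 45*w^2 - 27*w + 173)/(125*w^3 - 225*w^2 + 135*w - 27)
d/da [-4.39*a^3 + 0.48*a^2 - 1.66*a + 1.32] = -13.17*a^2 + 0.96*a - 1.66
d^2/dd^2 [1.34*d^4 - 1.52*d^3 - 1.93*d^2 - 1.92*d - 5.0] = 16.08*d^2 - 9.12*d - 3.86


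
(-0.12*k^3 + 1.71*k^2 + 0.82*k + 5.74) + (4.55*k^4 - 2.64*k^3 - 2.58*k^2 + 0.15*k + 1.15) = 4.55*k^4 - 2.76*k^3 - 0.87*k^2 + 0.97*k + 6.89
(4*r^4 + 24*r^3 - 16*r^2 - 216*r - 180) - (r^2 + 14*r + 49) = 4*r^4 + 24*r^3 - 17*r^2 - 230*r - 229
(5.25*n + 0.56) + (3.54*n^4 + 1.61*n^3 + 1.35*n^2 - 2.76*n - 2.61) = 3.54*n^4 + 1.61*n^3 + 1.35*n^2 + 2.49*n - 2.05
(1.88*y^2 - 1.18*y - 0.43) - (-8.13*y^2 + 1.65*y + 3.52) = 10.01*y^2 - 2.83*y - 3.95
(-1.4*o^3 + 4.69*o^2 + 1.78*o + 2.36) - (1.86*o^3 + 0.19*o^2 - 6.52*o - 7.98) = -3.26*o^3 + 4.5*o^2 + 8.3*o + 10.34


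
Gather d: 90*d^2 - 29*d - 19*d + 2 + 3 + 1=90*d^2 - 48*d + 6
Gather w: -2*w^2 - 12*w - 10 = -2*w^2 - 12*w - 10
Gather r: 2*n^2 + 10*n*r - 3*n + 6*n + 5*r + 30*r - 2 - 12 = 2*n^2 + 3*n + r*(10*n + 35) - 14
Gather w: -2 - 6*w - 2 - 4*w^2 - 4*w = -4*w^2 - 10*w - 4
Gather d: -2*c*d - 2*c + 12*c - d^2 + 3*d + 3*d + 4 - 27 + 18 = 10*c - d^2 + d*(6 - 2*c) - 5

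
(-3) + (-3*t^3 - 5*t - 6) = -3*t^3 - 5*t - 9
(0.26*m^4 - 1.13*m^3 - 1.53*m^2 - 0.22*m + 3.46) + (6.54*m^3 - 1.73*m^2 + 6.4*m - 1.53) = 0.26*m^4 + 5.41*m^3 - 3.26*m^2 + 6.18*m + 1.93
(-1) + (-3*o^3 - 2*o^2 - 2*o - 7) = -3*o^3 - 2*o^2 - 2*o - 8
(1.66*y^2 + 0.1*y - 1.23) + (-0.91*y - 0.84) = 1.66*y^2 - 0.81*y - 2.07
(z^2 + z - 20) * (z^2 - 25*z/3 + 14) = z^4 - 22*z^3/3 - 43*z^2/3 + 542*z/3 - 280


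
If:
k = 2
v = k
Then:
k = 2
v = 2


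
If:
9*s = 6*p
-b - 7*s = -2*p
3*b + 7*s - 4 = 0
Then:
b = 16/5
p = -6/5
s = -4/5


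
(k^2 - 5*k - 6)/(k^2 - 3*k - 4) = (k - 6)/(k - 4)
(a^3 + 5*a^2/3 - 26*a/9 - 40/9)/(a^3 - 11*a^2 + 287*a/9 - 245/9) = (3*a^2 + 10*a + 8)/(3*a^2 - 28*a + 49)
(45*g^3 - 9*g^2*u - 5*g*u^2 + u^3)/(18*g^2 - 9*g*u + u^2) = (-15*g^2 - 2*g*u + u^2)/(-6*g + u)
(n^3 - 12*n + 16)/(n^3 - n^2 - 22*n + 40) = (n^2 + 2*n - 8)/(n^2 + n - 20)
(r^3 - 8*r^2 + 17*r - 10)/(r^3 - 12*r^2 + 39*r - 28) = (r^2 - 7*r + 10)/(r^2 - 11*r + 28)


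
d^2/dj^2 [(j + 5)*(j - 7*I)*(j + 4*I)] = 6*j + 10 - 6*I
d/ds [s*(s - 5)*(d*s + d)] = d*(3*s^2 - 8*s - 5)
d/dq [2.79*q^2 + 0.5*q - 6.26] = 5.58*q + 0.5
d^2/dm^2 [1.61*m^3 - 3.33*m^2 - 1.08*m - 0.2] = 9.66*m - 6.66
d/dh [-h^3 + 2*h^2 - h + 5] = -3*h^2 + 4*h - 1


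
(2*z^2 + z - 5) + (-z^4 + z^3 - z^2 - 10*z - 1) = -z^4 + z^3 + z^2 - 9*z - 6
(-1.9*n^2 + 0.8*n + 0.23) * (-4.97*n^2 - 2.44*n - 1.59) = 9.443*n^4 + 0.66*n^3 - 0.0741000000000001*n^2 - 1.8332*n - 0.3657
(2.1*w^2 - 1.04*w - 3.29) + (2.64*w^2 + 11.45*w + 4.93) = 4.74*w^2 + 10.41*w + 1.64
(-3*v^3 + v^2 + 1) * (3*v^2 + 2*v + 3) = -9*v^5 - 3*v^4 - 7*v^3 + 6*v^2 + 2*v + 3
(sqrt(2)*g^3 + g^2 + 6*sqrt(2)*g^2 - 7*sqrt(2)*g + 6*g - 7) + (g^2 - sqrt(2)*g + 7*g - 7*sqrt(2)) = sqrt(2)*g^3 + 2*g^2 + 6*sqrt(2)*g^2 - 8*sqrt(2)*g + 13*g - 7*sqrt(2) - 7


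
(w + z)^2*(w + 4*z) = w^3 + 6*w^2*z + 9*w*z^2 + 4*z^3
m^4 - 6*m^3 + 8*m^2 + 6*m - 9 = (m - 3)^2*(m - 1)*(m + 1)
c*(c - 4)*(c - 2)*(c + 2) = c^4 - 4*c^3 - 4*c^2 + 16*c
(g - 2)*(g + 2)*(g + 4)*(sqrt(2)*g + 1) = sqrt(2)*g^4 + g^3 + 4*sqrt(2)*g^3 - 4*sqrt(2)*g^2 + 4*g^2 - 16*sqrt(2)*g - 4*g - 16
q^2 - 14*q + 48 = (q - 8)*(q - 6)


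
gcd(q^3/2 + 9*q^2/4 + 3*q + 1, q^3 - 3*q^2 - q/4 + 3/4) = q + 1/2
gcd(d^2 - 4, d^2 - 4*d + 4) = d - 2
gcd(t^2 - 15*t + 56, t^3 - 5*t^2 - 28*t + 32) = t - 8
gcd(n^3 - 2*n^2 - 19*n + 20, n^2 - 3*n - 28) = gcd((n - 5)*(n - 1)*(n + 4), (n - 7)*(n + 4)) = n + 4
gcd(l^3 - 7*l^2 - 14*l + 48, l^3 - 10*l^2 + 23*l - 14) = l - 2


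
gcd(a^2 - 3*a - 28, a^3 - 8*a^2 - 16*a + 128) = a + 4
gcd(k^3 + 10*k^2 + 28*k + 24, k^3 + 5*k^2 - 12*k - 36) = k^2 + 8*k + 12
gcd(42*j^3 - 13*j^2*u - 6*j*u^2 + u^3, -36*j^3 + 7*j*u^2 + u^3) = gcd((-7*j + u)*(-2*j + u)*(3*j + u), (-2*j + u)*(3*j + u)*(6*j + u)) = -6*j^2 + j*u + u^2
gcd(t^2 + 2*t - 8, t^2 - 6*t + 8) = t - 2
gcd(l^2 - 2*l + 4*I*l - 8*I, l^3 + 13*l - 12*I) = l + 4*I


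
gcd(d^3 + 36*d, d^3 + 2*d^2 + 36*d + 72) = d^2 + 36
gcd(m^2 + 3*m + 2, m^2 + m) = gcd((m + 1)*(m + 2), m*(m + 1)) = m + 1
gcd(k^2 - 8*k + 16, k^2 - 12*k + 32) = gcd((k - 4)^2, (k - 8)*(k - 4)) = k - 4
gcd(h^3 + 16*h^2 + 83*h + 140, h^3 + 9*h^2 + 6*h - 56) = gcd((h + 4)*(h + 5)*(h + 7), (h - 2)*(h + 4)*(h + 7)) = h^2 + 11*h + 28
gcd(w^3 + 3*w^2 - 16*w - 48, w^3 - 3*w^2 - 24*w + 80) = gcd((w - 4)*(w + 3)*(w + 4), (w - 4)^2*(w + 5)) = w - 4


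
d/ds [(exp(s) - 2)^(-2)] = -2*exp(s)/(exp(s) - 2)^3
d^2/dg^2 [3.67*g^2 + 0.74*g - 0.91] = 7.34000000000000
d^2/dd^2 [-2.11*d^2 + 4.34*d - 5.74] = -4.22000000000000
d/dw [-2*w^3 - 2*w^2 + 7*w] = -6*w^2 - 4*w + 7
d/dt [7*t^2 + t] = 14*t + 1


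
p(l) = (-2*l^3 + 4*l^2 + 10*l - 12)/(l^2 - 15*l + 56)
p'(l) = (15 - 2*l)*(-2*l^3 + 4*l^2 + 10*l - 12)/(l^2 - 15*l + 56)^2 + (-6*l^2 + 8*l + 10)/(l^2 - 15*l + 56)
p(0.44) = -0.14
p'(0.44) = 0.21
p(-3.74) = 0.88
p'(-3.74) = -0.67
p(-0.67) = -0.25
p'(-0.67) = -0.03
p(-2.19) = 0.07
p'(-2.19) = -0.37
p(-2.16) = 0.06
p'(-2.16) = -0.37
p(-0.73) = -0.24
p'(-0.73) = -0.04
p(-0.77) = -0.24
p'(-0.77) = -0.05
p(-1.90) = -0.03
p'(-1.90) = -0.31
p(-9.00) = 6.18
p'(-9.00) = -1.27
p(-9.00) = 6.18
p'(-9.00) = -1.27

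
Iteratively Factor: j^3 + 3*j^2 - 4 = (j - 1)*(j^2 + 4*j + 4) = (j - 1)*(j + 2)*(j + 2)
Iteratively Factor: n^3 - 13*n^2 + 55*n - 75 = (n - 5)*(n^2 - 8*n + 15) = (n - 5)^2*(n - 3)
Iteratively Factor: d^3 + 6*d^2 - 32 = (d + 4)*(d^2 + 2*d - 8) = (d - 2)*(d + 4)*(d + 4)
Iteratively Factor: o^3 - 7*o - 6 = (o + 1)*(o^2 - o - 6) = (o + 1)*(o + 2)*(o - 3)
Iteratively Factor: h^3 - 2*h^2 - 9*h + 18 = (h - 2)*(h^2 - 9) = (h - 3)*(h - 2)*(h + 3)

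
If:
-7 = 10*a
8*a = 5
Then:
No Solution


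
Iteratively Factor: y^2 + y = (y)*(y + 1)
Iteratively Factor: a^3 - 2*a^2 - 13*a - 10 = (a - 5)*(a^2 + 3*a + 2) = (a - 5)*(a + 1)*(a + 2)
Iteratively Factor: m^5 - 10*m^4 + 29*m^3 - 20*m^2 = (m - 5)*(m^4 - 5*m^3 + 4*m^2) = (m - 5)*(m - 4)*(m^3 - m^2) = m*(m - 5)*(m - 4)*(m^2 - m) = m^2*(m - 5)*(m - 4)*(m - 1)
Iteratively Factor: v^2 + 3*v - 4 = (v - 1)*(v + 4)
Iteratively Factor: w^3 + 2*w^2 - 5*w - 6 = (w + 1)*(w^2 + w - 6) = (w + 1)*(w + 3)*(w - 2)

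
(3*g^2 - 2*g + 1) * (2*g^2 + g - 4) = 6*g^4 - g^3 - 12*g^2 + 9*g - 4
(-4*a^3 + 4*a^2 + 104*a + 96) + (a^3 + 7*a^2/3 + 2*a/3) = -3*a^3 + 19*a^2/3 + 314*a/3 + 96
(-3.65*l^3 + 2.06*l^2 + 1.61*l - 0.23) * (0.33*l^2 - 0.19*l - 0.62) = -1.2045*l^5 + 1.3733*l^4 + 2.4029*l^3 - 1.659*l^2 - 0.9545*l + 0.1426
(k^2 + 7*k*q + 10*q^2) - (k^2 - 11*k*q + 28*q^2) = 18*k*q - 18*q^2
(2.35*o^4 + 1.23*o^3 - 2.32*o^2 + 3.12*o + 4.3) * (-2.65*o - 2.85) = -6.2275*o^5 - 9.957*o^4 + 2.6425*o^3 - 1.656*o^2 - 20.287*o - 12.255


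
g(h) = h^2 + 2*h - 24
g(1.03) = -20.88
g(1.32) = -19.62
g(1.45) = -19.00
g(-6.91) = 9.93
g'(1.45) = 4.90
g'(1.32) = 4.64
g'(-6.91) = -11.82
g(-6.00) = 0.00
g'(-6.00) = -10.00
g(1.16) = -20.33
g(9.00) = 75.00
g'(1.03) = 4.06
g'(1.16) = 4.32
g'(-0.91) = 0.18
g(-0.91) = -24.99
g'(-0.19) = 1.62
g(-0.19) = -24.34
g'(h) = 2*h + 2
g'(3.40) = 8.80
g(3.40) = -5.64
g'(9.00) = 20.00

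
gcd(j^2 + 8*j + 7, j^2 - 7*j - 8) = j + 1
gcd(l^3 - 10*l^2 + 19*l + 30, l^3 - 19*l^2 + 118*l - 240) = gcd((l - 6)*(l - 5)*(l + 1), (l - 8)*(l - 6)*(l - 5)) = l^2 - 11*l + 30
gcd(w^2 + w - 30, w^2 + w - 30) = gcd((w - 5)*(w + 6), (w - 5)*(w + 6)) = w^2 + w - 30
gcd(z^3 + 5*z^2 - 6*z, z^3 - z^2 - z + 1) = z - 1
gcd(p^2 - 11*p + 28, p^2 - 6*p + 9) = 1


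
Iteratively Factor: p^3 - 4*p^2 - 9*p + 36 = (p - 3)*(p^2 - p - 12) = (p - 3)*(p + 3)*(p - 4)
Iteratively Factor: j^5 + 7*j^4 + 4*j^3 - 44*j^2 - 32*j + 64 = (j + 4)*(j^4 + 3*j^3 - 8*j^2 - 12*j + 16) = (j - 1)*(j + 4)*(j^3 + 4*j^2 - 4*j - 16) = (j - 2)*(j - 1)*(j + 4)*(j^2 + 6*j + 8) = (j - 2)*(j - 1)*(j + 2)*(j + 4)*(j + 4)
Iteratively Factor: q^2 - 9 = (q - 3)*(q + 3)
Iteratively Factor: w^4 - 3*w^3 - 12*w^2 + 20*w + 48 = (w - 3)*(w^3 - 12*w - 16) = (w - 4)*(w - 3)*(w^2 + 4*w + 4) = (w - 4)*(w - 3)*(w + 2)*(w + 2)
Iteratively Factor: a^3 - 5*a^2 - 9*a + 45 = (a - 3)*(a^2 - 2*a - 15) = (a - 5)*(a - 3)*(a + 3)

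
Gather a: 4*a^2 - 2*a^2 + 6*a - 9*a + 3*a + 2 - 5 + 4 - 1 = 2*a^2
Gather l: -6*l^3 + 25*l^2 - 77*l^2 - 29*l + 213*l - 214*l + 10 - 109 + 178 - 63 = -6*l^3 - 52*l^2 - 30*l + 16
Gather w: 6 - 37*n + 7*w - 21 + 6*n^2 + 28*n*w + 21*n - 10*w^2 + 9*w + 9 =6*n^2 - 16*n - 10*w^2 + w*(28*n + 16) - 6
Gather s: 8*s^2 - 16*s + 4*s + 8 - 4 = 8*s^2 - 12*s + 4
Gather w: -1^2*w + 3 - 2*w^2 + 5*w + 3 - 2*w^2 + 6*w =-4*w^2 + 10*w + 6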